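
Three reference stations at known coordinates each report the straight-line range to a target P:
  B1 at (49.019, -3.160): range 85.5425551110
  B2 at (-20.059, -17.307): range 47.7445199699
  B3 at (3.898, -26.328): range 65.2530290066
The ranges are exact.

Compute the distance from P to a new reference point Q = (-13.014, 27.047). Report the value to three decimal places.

17.240

eq1: (x − 49.019)² + (y + 3.160)² = 85.5425551110²
eq2: (x + 20.059)² + (y + 17.307)² = 47.7445199699²
eq3: (x − 3.898)² + (y + 26.328)² = 65.2530290066²
eq3−eq1, eq3−eq2 (x²,y² cancel):
  90.242·x + 46.336·y = -1355.080967
  -47.914·x + 18.042·y = 1971.956349
det = 90.242·18.042 − 46.336·-47.914 = 3848.289268
x = (-1355.080967·18.042 − 46.336·1971.956349) / 3848.289268 = -30.096734
y = (90.242·1971.956349 − -1355.080967·-47.914) / 3848.289268 = 29.370436
|P − Q| = √((-30.096734 − -13.014)² + (29.370436 − 27.047)²) = 17.240017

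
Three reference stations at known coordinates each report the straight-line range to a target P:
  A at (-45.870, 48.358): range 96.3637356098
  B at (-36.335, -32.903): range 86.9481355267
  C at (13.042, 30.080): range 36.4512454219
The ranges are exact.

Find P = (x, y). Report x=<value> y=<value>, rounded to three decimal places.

x=41.046 y=6.747

eq1: (x + 45.870)² + (y − 48.358)² = 96.3637356098²
eq2: (x + 36.335)² + (y + 32.903)² = 86.9481355267²
eq3: (x − 13.042)² + (y − 30.080)² = 36.4512454219²
eq1−eq2, eq1−eq3 (x²,y² cancel):
  19.070·x − 162.522·y = -313.722161
  117.824·x − 36.556·y = 4589.623348
det = 19.070·-36.556 − -162.522·117.824 = 18451.869208
x = (-313.722161·-36.556 − -162.522·4589.623348) / 18451.869208 = 41.046421
y = (19.070·4589.623348 − -313.722161·117.824) / 18451.869208 = 6.746640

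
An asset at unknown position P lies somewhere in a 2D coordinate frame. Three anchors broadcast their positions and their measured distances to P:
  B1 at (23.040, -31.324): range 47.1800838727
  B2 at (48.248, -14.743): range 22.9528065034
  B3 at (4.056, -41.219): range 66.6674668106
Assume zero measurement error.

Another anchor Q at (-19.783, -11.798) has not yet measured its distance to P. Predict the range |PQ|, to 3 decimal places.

71.440

eq1: (x − 23.040)² + (y + 31.324)² = 47.1800838727²
eq2: (x − 48.248)² + (y + 14.743)² = 22.9528065034²
eq3: (x − 4.056)² + (y + 41.219)² = 66.6674668106²
eq2−eq3, eq2−eq1 (x²,y² cancel):
  -88.384·x − 52.952·y = -4747.488261
  -50.416·x − 33.162·y = -2732.319965
det = -88.384·-33.162 − -52.952·-50.416 = 261.362176
x = (-4747.488261·-33.162 − -52.952·-2732.319965) / 261.362176 = 48.799712
y = (-88.384·-2732.319965 − -4747.488261·-50.416) / 261.362176 = 8.203175
|P − Q| = √((48.799712 − -19.783)² + (8.203175 − -11.798)²) = 71.439733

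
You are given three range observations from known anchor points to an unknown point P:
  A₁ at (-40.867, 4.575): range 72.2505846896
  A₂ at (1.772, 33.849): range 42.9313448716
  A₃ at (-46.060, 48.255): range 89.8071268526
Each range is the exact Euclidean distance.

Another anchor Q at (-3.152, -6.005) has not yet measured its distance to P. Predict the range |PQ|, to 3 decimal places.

35.604

eq1: (x + 40.867)² + (y − 4.575)² = 72.2505846896²
eq2: (x − 1.772)² + (y − 33.849)² = 42.9313448716²
eq3: (x + 46.060)² + (y − 48.255)² = 89.8071268526²
eq2−eq1, eq2−eq3 (x²,y² cancel):
  -85.278·x − 58.548·y = -2834.899087
  -95.664·x + 28.812·y = -2921.045821
det = -85.278·28.812 − -58.548·-95.664 = -8057.965608
x = (-2834.899087·28.812 − -58.548·-2921.045821) / -8057.965608 = 31.360335
y = (-85.278·-2921.045821 − -2834.899087·-95.664) / -8057.965608 = 2.742236
|P − Q| = √((31.360335 − -3.152)² + (2.742236 − -6.005)²) = 35.603587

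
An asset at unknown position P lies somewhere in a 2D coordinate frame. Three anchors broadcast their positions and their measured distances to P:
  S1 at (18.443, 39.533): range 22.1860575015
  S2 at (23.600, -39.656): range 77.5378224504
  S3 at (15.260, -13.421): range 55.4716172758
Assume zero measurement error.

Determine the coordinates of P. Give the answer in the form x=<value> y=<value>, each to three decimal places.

x=40.354 y=36.050

eq1: (x − 18.443)² + (y − 39.533)² = 22.1860575015²
eq2: (x − 23.600)² + (y + 39.656)² = 77.5378224504²
eq3: (x − 15.260)² + (y + 13.421)² = 55.4716172758²
eq2−eq3, eq2−eq1 (x²,y² cancel):
  -16.680·x + 52.470·y = 1218.446092
  -10.314·x + 158.378·y = 5293.336765
det = -16.680·158.378 − 52.470·-10.314 = -2100.569460
x = (1218.446092·158.378 − 52.470·5293.336765) / -2100.569460 = 40.353974
y = (-16.680·5293.336765 − 1218.446092·-10.314) / -2100.569460 = 36.050131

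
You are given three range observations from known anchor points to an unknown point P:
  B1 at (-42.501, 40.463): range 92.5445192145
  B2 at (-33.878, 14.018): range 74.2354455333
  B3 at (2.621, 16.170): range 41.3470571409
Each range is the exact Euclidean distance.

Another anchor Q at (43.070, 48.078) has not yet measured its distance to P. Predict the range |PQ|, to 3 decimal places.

eq1: (x + 42.501)² + (y − 40.463)² = 92.5445192145²
eq2: (x + 33.878)² + (y − 14.018)² = 74.2354455333²
eq3: (x − 2.621)² + (y − 16.170)² = 41.3470571409²
eq1−eq2, eq1−eq3 (x²,y² cancel):
  17.246·x − 52.890·y = 954.220501
  90.244·x − 48.586·y = 3679.658073
det = 17.246·-48.586 − -52.890·90.244 = 3935.091004
x = (954.220501·-48.586 − -52.890·3679.658073) / 3935.091004 = 37.675204
y = (17.246·3679.658073 − 954.220501·90.244) / 3935.091004 = -5.756739
|P − Q| = √((37.675204 − 43.070)² + (-5.756739 − 48.078)²) = 54.104371

54.104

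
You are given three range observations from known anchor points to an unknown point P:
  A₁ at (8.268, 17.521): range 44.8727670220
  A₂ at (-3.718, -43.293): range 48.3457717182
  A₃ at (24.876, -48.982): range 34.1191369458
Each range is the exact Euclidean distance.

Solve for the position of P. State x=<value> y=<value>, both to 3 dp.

eq1: (x − 8.268)² + (y − 17.521)² = 44.8727670220²
eq2: (x + 3.718)² + (y + 43.293)² = 48.3457717182²
eq3: (x − 24.876)² + (y + 48.982)² = 34.1191369458²
eq2−eq3, eq2−eq1 (x²,y² cancel):
  57.188·x − 11.378·y = 2303.142464
  23.972·x + 121.628·y = -1189.013685
det = 57.188·121.628 − -11.378·23.972 = 7228.415480
x = (2303.142464·121.628 − -11.378·-1189.013685) / 7228.415480 = 36.881944
y = (57.188·-1189.013685 − 2303.142464·23.972) / 7228.415480 = -17.044987

x=36.882 y=-17.045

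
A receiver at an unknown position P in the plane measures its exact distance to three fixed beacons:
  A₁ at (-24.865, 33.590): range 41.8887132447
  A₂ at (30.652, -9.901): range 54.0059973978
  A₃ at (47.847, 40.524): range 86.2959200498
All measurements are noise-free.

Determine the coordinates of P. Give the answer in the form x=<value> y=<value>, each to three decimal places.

eq1: (x + 24.865)² + (y − 33.590)² = 41.8887132447²
eq2: (x − 30.652)² + (y + 9.901)² = 54.0059973978²
eq3: (x − 47.847)² + (y − 40.524)² = 86.2959200498²
eq2−eq1, eq2−eq3 (x²,y² cancel):
  -111.034·x + 86.982·y = 1870.964878
  34.390·x + 100.850·y = -1636.382982
det = -111.034·100.850 − 86.982·34.390 = -14189.089880
x = (1870.964878·100.850 − 86.982·-1636.382982) / -14189.089880 = -23.329380
y = (-111.034·-1636.382982 − 1870.964878·34.390) / -14189.089880 = -8.270556

x=-23.329 y=-8.271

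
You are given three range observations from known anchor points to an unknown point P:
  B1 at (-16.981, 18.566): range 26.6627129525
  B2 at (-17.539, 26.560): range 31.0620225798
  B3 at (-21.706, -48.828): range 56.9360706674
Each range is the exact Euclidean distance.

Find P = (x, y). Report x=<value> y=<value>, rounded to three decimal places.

eq1: (x + 16.981)² + (y − 18.566)² = 26.6627129525²
eq2: (x + 17.539)² + (y − 26.560)² = 31.0620225798²
eq3: (x + 21.706)² + (y + 48.828)² = 56.9360706674²
eq2−eq1, eq2−eq3 (x²,y² cancel):
  1.116·x − 15.988·y = -126.050419
  -8.334·x − 150.776·y = -434.592997
det = 1.116·-150.776 − -15.988·-8.334 = -301.510008
x = (-126.050419·-150.776 − -15.988·-434.592997) / -301.510008 = -39.989071
y = (1.116·-434.592997 − -126.050419·-8.334) / -301.510008 = 5.092733

x=-39.989 y=5.093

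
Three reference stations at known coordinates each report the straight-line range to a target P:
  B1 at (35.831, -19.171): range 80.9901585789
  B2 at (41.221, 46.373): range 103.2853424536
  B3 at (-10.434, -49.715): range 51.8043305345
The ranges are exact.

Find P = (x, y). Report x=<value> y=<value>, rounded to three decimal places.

eq1: (x − 35.831)² + (y + 19.171)² = 80.9901585789²
eq2: (x − 41.221)² + (y − 46.373)² = 103.2853424536²
eq3: (x + 10.434)² + (y + 49.715)² = 51.8043305345²
eq2−eq1, eq2−eq3 (x²,y² cancel):
  -10.780·x − 131.088·y = 1910.218011
  -103.310·x − 192.176·y = 6714.996915
det = -10.780·-192.176 − -131.088·-103.310 = -11471.044000
x = (1910.218011·-192.176 − -131.088·6714.996915) / -11471.044000 = -44.735027
y = (-10.780·6714.996915 − 1910.218011·-103.310) / -11471.044000 = -10.893251

x=-44.735 y=-10.893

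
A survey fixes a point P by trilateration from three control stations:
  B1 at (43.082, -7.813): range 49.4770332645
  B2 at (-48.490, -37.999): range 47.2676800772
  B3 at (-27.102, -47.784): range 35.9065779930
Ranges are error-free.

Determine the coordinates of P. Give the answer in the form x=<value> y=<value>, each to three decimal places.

eq1: (x − 43.082)² + (y + 7.813)² = 49.4770332645²
eq2: (x + 48.490)² + (y + 37.999)² = 47.2676800772²
eq3: (x + 27.102)² + (y + 47.784)² = 35.9065779930²
eq2−eq1, eq2−eq3 (x²,y² cancel):
  183.144·x + 60.372·y = -2091.845649
  42.776·x − 19.570·y = 167.576196
det = 183.144·-19.570 − 60.372·42.776 = -6166.600752
x = (-2091.845649·-19.570 − 60.372·167.576196) / -6166.600752 = -4.997974
y = (183.144·167.576196 − -2091.845649·42.776) / -6166.600752 = -19.487457

x=-4.998 y=-19.487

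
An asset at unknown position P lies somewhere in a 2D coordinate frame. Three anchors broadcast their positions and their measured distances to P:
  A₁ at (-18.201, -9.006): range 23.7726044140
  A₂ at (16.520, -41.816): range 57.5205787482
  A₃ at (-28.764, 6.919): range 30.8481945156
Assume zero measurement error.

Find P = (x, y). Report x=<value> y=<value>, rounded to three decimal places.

eq1: (x + 18.201)² + (y + 9.006)² = 23.7726044140²
eq2: (x − 16.520)² + (y + 41.816)² = 57.5205787482²
eq3: (x + 28.764)² + (y − 6.919)² = 30.8481945156²
eq1−eq2, eq1−eq3 (x²,y² cancel):
  69.442·x − 65.620·y = -1134.376440
  -21.126·x + 31.850·y = 76.381436
det = 69.442·31.850 − -65.620·-21.126 = 825.439580
x = (-1134.376440·31.850 − -65.620·76.381436) / 825.439580 = -37.698386
y = (69.442·76.381436 − -1134.376440·-21.126) / 825.439580 = -22.607054

x=-37.698 y=-22.607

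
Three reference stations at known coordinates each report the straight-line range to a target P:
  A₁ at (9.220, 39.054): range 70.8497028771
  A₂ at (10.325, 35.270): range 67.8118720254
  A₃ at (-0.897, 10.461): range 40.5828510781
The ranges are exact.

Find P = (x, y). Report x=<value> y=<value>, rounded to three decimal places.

x=-17.646 y=-26.504

eq1: (x − 9.220)² + (y − 39.054)² = 70.8497028771²
eq2: (x − 10.325)² + (y − 35.270)² = 67.8118720254²
eq3: (x + 0.897)² + (y − 10.461)² = 40.5828510781²
eq1−eq3, eq1−eq2 (x²,y² cancel):
  -20.234·x − 57.186·y = 1872.726410
  2.210·x − 7.568·y = 161.585619
det = -20.234·-7.568 − -57.186·2.210 = 279.511972
x = (1872.726410·-7.568 − -57.186·161.585619) / 279.511972 = -17.646322
y = (-20.234·161.585619 − 1872.726410·2.210) / 279.511972 = -26.504227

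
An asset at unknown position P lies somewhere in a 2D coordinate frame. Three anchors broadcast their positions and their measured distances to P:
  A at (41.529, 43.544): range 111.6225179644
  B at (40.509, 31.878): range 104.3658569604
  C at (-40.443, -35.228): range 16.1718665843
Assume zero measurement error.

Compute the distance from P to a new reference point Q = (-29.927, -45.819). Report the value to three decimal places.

eq1: (x − 41.529)² + (y − 43.544)² = 111.6225179644²
eq2: (x − 40.509)² + (y − 31.878)² = 104.3658569604²
eq3: (x + 40.443)² + (y + 35.228)² = 16.1718665843²
eq1−eq2, eq1−eq3 (x²,y² cancel):
  -2.040·x − 23.332·y = 603.802606
  -163.944·x − 157.544·y = 11453.967704
det = -2.040·-157.544 − -23.332·-163.944 = -3503.751648
x = (603.802606·-157.544 − -23.332·11453.967704) / -3503.751648 = -49.124057
y = (-2.040·11453.967704 − 603.802606·-163.944) / -3503.751648 = -21.583642
|P − Q| = √((-49.124057 − -29.927)² + (-21.583642 − -45.819)²) = 30.917303

30.917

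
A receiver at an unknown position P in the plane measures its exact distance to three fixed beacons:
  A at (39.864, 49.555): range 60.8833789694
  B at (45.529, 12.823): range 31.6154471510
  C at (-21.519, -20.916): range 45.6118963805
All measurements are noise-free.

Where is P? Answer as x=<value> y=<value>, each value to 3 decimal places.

eq1: (x − 39.864)² + (y − 49.555)² = 60.8833789694²
eq2: (x − 45.529)² + (y − 12.823)² = 31.6154471510²
eq3: (x + 21.519)² + (y + 20.916)² = 45.6118963805²
eq2−eq1, eq2−eq3 (x²,y² cancel):
  -11.330·x + 73.464·y = -899.731985
  -134.096·x − 67.478·y = -2417.681346
det = -11.330·-67.478 − 73.464·-134.096 = 10615.754284
x = (-899.731985·-67.478 − 73.464·-2417.681346) / 10615.754284 = 22.450092
y = (-11.330·-2417.681346 − -899.731985·-134.096) / 10615.754284 = -8.784880

x=22.450 y=-8.785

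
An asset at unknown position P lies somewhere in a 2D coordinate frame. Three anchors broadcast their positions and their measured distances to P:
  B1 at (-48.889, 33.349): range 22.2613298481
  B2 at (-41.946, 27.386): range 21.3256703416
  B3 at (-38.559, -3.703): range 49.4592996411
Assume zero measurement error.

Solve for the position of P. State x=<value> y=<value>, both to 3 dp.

x=-29.917 y=44.995

eq1: (x + 48.889)² + (y − 33.349)² = 22.2613298481²
eq2: (x + 41.946)² + (y − 27.386)² = 21.3256703416²
eq3: (x + 38.559)² + (y + 3.703)² = 49.4592996411²
eq3−eq1, eq3−eq2 (x²,y² cancel):
  -20.660·x + 74.104·y = 3952.436946
  -6.774·x + 62.178·y = 3000.389327
det = -20.660·62.178 − 74.104·-6.774 = -782.616984
x = (3952.436946·62.178 − 74.104·3000.389327) / -782.616984 = -29.917283
y = (-20.660·3000.389327 − 3952.436946·-6.774) / -782.616984 = 44.995491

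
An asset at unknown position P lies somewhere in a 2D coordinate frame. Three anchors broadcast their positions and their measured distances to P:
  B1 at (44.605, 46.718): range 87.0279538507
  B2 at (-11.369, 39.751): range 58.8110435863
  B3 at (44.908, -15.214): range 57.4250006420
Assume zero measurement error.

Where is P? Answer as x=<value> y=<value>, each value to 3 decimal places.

x=-12.389 y=-19.051

eq1: (x − 44.605)² + (y − 46.718)² = 87.0279538507²
eq2: (x + 11.369)² + (y − 39.751)² = 58.8110435863²
eq3: (x − 44.908)² + (y + 15.214)² = 57.4250006420²
eq3−eq1, eq3−eq2 (x²,y² cancel):
  -0.606·x + 123.864·y = -2352.250764
  -112.554·x + 109.930·y = -699.906247
det = -0.606·109.930 − 123.864·-112.554 = 13874.771076
x = (-2352.250764·109.930 − 123.864·-699.906247) / 13874.771076 = -12.388654
y = (-0.606·-699.906247 − -2352.250764·-112.554) / 13874.771076 = -19.051204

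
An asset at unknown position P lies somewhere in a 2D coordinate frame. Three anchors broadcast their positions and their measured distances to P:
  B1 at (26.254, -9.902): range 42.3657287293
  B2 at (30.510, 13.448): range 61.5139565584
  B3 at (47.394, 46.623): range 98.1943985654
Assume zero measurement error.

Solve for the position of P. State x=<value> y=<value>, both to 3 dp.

x=-8.526 y=-34.093

eq1: (x − 26.254)² + (y + 9.902)² = 42.3657287293²
eq2: (x − 30.510)² + (y − 13.448)² = 61.5139565584²
eq3: (x − 47.394)² + (y − 46.623)² = 98.1943985654²
eq2−eq1, eq2−eq3 (x²,y² cancel):
  -8.512·x − 46.700·y = 1664.725197
  33.768·x + 66.350·y = -2549.986497
det = -8.512·66.350 − -46.700·33.768 = 1012.194400
x = (1664.725197·66.350 − -46.700·-2549.986497) / 1012.194400 = -8.525885
y = (-8.512·-2549.986497 − 1664.725197·33.768) / 1012.194400 = -34.093209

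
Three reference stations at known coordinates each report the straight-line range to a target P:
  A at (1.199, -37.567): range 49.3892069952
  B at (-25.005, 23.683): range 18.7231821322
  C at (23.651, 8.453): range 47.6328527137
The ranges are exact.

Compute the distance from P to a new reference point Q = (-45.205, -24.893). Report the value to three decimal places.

36.730

eq1: (x − 1.199)² + (y + 37.567)² = 49.3892069952²
eq2: (x + 25.005)² + (y − 23.683)² = 18.7231821322²
eq3: (x − 23.651)² + (y − 8.453)² = 47.6328527137²
eq2−eq1, eq2−eq3 (x²,y² cancel):
  52.408·x − 122.500·y = -1862.153642
  97.312·x − 30.460·y = -2473.642612
det = 52.408·-30.460 − -122.500·97.312 = 10324.372320
x = (-1862.153642·-30.460 − -122.500·-2473.642612) / 10324.372320 = -23.856174
y = (52.408·-2473.642612 − -1862.153642·97.312) / 10324.372320 = 4.995096
|P − Q| = √((-23.856174 − -45.205)² + (4.995096 − -24.893)²) = 36.729697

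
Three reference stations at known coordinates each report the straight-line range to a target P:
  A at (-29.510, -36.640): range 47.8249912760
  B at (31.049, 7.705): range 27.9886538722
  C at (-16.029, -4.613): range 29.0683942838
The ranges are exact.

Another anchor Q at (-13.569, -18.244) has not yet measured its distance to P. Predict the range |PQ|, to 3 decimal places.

eq1: (x + 29.510)² + (y + 36.640)² = 47.8249912760²
eq2: (x − 31.049)² + (y − 7.705)² = 27.9886538722²
eq3: (x + 16.029)² + (y + 4.613)² = 29.0683942838²
eq2−eq1, eq2−eq3 (x²,y² cancel):
  -121.118·x − 88.690·y = -313.942771
  -94.156·x − 24.636·y = -806.805617
det = -121.118·-24.636 − -88.690·-94.156 = -5366.832592
x = (-313.942771·-24.636 − -88.690·-806.805617) / -5366.832592 = 11.891799
y = (-121.118·-806.805617 − -313.942771·-94.156) / -5366.832592 = -12.700058
|P − Q| = √((11.891799 − -13.569)² + (-12.700058 − -18.244)²) = 26.057390

26.057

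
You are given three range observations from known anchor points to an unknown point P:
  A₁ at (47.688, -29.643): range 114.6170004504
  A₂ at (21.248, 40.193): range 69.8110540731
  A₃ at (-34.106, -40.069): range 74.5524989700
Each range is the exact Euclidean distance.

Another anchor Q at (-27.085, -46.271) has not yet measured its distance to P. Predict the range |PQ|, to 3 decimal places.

82.170

eq1: (x − 47.688)² + (y + 29.643)² = 114.6170004504²
eq2: (x − 21.248)² + (y − 40.193)² = 69.8110540731²
eq3: (x + 34.106)² + (y + 40.069)² = 74.5524989700²
eq3−eq2, eq3−eq1 (x²,y² cancel):
  110.708·x + 160.524·y = -17.297412
  163.588·x + 20.852·y = -7194.872894
det = 110.708·20.852 − 160.524·163.588 = -23951.316896
x = (-17.297412·20.852 − 160.524·-7194.872894) / -23951.316896 = -48.205662
y = (110.708·-7194.872894 − -17.297412·163.588) / -23951.316896 = 33.138067
|P − Q| = √((-48.205662 − -27.085)² + (33.138067 − -46.271)²) = 82.169838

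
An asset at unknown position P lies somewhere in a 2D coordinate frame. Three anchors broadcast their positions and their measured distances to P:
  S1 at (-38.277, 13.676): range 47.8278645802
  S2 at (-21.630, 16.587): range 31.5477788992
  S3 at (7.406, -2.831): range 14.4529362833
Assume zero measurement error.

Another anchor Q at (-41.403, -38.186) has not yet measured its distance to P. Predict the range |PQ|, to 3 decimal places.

eq1: (x + 38.277)² + (y − 13.676)² = 47.8278645802²
eq2: (x + 21.630)² + (y − 16.587)² = 31.5477788992²
eq3: (x − 7.406)² + (y + 2.831)² = 14.4529362833²
eq1−eq3, eq1−eq2 (x²,y² cancel):
  91.366·x − 33.014·y = 489.318955
  33.294·x + 5.822·y = 383.066041
det = 91.366·5.822 − -33.014·33.294 = 1631.100968
x = (489.318955·5.822 − -33.014·383.066041) / 1631.100968 = 9.499937
y = (91.366·383.066041 − 489.318955·33.294) / 1631.100968 = 11.469447
|P − Q| = √((9.499937 − -41.403)² + (11.469447 − -38.186)²) = 71.110987

71.111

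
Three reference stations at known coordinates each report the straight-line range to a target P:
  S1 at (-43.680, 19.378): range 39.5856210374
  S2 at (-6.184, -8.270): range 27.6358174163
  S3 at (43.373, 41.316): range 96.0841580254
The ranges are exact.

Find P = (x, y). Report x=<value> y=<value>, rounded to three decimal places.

x=-31.892 y=-18.412

eq1: (x + 43.680)² + (y − 19.378)² = 39.5856210374²
eq2: (x + 6.184)² + (y + 8.270)² = 27.6358174163²
eq3: (x − 43.373)² + (y − 41.316)² = 96.0841580254²
eq2−eq1, eq2−eq3 (x²,y² cancel):
  -74.992·x + 55.296·y = 1373.531539
  99.114·x + 99.172·y = -4986.832790
det = -74.992·99.172 − 55.296·99.114 = -12917.714368
x = (1373.531539·99.172 − 55.296·-4986.832790) / -12917.714368 = -31.891693
y = (-74.992·-4986.832790 − 1373.531539·99.114) / -12917.714368 = -18.411644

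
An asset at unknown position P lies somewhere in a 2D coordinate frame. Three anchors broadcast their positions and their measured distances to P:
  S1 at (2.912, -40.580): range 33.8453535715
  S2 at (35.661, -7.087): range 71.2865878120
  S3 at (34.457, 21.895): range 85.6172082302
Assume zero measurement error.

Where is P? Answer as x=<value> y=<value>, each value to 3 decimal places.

x=-30.308 y=-34.103

eq1: (x − 2.912)² + (y + 40.580)² = 33.8453535715²
eq2: (x − 35.661)² + (y + 7.087)² = 71.2865878120²
eq3: (x − 34.457)² + (y − 21.895)² = 85.6172082302²
eq1−eq2, eq1−eq3 (x²,y² cancel):
  65.498·x + 66.986·y = -4269.553297
  63.090·x + 124.950·y = -6173.338657
det = 65.498·124.950 − 66.986·63.090 = 3957.828360
x = (-4269.553297·124.950 − 66.986·-6173.338657) / 3957.828360 = -30.307889
y = (65.498·-6173.338657 − -4269.553297·63.090) / 3957.828360 = -34.103353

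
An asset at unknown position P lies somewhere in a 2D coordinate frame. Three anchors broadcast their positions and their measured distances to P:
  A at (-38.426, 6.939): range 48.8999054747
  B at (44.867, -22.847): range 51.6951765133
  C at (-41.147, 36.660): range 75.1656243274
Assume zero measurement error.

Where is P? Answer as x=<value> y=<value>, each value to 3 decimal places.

eq1: (x + 38.426)² + (y − 6.939)² = 48.8999054747²
eq2: (x − 44.867)² + (y + 22.847)² = 51.6951765133²
eq3: (x + 41.147)² + (y − 36.660)² = 75.1656243274²
eq2−eq3, eq2−eq1 (x²,y² cancel):
  -172.028·x + 119.014·y = -2475.481695
  -166.586·x + 59.572·y = -729.135382
det = -172.028·59.572 − 119.014·-166.586 = 9578.014188
x = (-2475.481695·59.572 − 119.014·-729.135382) / 9578.014188 = -6.336603
y = (-172.028·-729.135382 − -2475.481695·-166.586) / 9578.014188 = -29.959122

x=-6.337 y=-29.959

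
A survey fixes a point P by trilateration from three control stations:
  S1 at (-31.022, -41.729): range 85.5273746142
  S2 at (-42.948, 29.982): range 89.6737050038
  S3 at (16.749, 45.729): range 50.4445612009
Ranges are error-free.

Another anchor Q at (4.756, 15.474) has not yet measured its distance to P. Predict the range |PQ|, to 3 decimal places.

eq1: (x + 31.022)² + (y + 41.729)² = 85.5273746142²
eq2: (x + 42.948)² + (y − 29.982)² = 89.6737050038²
eq3: (x − 16.749)² + (y − 45.729)² = 50.4445612009²
eq2−eq3, eq2−eq1 (x²,y² cancel):
  119.394·x + 31.494·y = 5124.939028
  23.852·x − 143.422·y = 686.664458
det = 119.394·-143.422 − 31.494·23.852 = -17874.921156
x = (5124.939028·-143.422 − 31.494·686.664458) / -17874.921156 = 42.330526
y = (119.394·686.664458 − 5124.939028·23.852) / -17874.921156 = 2.252118
|P − Q| = √((42.330526 − 4.756)² + (2.252118 − 15.474)²) = 39.832941

39.833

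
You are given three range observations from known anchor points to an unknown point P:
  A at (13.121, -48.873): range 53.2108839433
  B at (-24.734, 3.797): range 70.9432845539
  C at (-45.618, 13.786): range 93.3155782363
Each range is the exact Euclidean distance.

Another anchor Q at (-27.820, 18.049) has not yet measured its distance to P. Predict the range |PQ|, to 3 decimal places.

eq1: (x − 13.121)² + (y + 48.873)² = 53.2108839433²
eq2: (x + 24.734)² + (y − 3.797)² = 70.9432845539²
eq3: (x + 45.618)² + (y − 13.786)² = 93.3155782363²
eq2−eq1, eq2−eq3 (x²,y² cancel):
  75.710·x − 105.340·y = 4136.094258
  -41.768·x + 19.978·y = -2029.979763
det = 75.710·19.978 − -105.340·-41.768 = -2887.306740
x = (4136.094258·19.978 − -105.340·-2029.979763) / -2887.306740 = 45.442757
y = (75.710·-2029.979763 − 4136.094258·-41.768) / -2887.306740 = -6.603599
|P − Q| = √((45.442757 − -27.820)² + (-6.603599 − 18.049)²) = 77.299302

77.299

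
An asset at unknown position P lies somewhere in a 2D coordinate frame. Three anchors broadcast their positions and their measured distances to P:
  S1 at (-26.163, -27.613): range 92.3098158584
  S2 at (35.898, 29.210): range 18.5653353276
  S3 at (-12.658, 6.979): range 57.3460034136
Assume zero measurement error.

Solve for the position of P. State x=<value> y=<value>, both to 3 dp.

x=28.961 y=46.431

eq1: (x + 26.163)² + (y + 27.613)² = 92.3098158584²
eq2: (x − 35.898)² + (y − 29.210)² = 18.5653353276²
eq3: (x + 12.658)² + (y − 6.979)² = 57.3460034136²
eq3−eq1, eq3−eq2 (x²,y² cancel):
  -27.010·x − 69.184·y = -3994.489063
  97.112·x + 44.462·y = 4876.851531
det = -27.010·44.462 − -69.184·97.112 = 5517.677988
x = (-3994.489063·44.462 − -69.184·4876.851531) / 5517.677988 = 28.960937
y = (-27.010·4876.851531 − -3994.489063·97.112) / 5517.677988 = 46.430593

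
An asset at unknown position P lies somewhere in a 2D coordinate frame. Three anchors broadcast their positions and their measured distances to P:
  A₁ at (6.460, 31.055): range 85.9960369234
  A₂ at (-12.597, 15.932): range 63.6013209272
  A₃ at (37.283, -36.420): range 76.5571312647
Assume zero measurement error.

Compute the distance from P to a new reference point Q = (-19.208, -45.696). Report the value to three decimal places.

eq1: (x − 6.460)² + (y − 31.055)² = 85.9960369234²
eq2: (x + 12.597)² + (y − 15.932)² = 63.6013209272²
eq3: (x − 37.283)² + (y + 36.420)² = 76.5571312647²
eq2−eq1, eq2−eq3 (x²,y² cancel):
  38.114·x + 30.246·y = -2756.558751
  99.760·x − 104.704·y = 488.059132
det = 38.114·-104.704 − 30.246·99.760 = -7008.029216
x = (-2756.558751·-104.704 − 30.246·488.059132) / -7008.029216 = -39.078161
y = (38.114·488.059132 − -2756.558751·99.760) / -7008.029216 = -41.894258
|P − Q| = √((-39.078161 − -19.208)² + (-41.894258 − -45.696)²) = 20.230584

20.231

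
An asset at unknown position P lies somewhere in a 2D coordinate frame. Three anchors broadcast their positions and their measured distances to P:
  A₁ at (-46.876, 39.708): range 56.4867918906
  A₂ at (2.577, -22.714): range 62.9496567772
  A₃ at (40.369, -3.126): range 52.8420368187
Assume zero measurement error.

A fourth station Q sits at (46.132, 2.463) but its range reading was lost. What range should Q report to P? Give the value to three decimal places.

52.259

eq1: (x + 46.876)² + (y − 39.708)² = 56.4867918906²
eq2: (x − 2.577)² + (y + 22.714)² = 62.9496567772²
eq3: (x − 40.369)² + (y + 3.126)² = 52.8420368187²
eq1−eq2, eq1−eq3 (x²,y² cancel):
  98.906·x − 124.844·y = -4023.419545
  174.490·x − 85.668·y = -1736.179800
det = 98.906·-85.668 − -124.844·174.490 = 13310.950352
x = (-4023.419545·-85.668 − -124.844·-1736.179800) / 13310.950352 = 9.610634
y = (98.906·-1736.179800 − -4023.419545·174.490) / 13310.950352 = 39.841474
|P − Q| = √((9.610634 − 46.132)² + (39.841474 − 2.463)²) = 52.258592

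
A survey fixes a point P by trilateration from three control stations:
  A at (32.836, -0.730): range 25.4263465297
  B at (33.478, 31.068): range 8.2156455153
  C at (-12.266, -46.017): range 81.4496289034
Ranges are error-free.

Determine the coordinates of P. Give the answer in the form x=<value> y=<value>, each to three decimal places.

eq1: (x − 32.836)² + (y + 0.730)² = 25.4263465297²
eq2: (x − 33.478)² + (y − 31.068)² = 8.2156455153²
eq3: (x + 12.266)² + (y + 46.017)² = 81.4496289034²
eq3−eq1, eq3−eq2 (x²,y² cancel):
  90.204·x + 90.574·y = 4798.259702
  91.488·x + 154.170·y = 6384.523280
det = 90.204·154.170 − 90.574·91.488 = 5620.316568
x = (4798.259702·154.170 − 90.574·6384.523280) / 5620.316568 = 28.730746
y = (90.204·6384.523280 − 4798.259702·91.488) / 5620.316568 = 24.362748

x=28.731 y=24.363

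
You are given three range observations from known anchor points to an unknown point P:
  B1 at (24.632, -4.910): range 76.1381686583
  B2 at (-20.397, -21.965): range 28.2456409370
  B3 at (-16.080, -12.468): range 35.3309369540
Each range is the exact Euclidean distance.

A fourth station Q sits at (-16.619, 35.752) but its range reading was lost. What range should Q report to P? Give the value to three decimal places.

eq1: (x − 24.632)² + (y + 4.910)² = 76.1381686583²
eq2: (x + 20.397)² + (y + 21.965)² = 28.2456409370²
eq3: (x + 16.080)² + (y + 12.468)² = 35.3309369540²
eq2−eq1, eq2−eq3 (x²,y² cancel):
  90.058·x + 34.110·y = -5266.859805
  8.634·x + 18.994·y = -934.940284
det = 90.058·18.994 − 34.110·8.634 = 1416.055912
x = (-5266.859805·18.994 − 34.110·-934.940284) / 1416.055912 = -48.125163
y = (90.058·-934.940284 − -5266.859805·8.634) / 1416.055912 = -27.346932
|P − Q| = √((-48.125163 − -16.619)² + (-27.346932 − 35.752)²) = 70.527396

70.527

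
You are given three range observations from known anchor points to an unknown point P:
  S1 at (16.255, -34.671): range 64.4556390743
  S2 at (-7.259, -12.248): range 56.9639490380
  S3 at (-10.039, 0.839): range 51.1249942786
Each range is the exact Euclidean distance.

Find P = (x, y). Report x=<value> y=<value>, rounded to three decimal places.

x=33.649 y=27.393

eq1: (x − 16.255)² + (y + 34.671)² = 64.4556390743²
eq2: (x + 7.259)² + (y + 12.248)² = 56.9639490380²
eq3: (x + 10.039)² + (y − 0.839)² = 51.1249942786²
eq2−eq1, eq2−eq3 (x²,y² cancel):
  47.028·x − 44.846·y = 353.958763
  -5.560·x + 26.174·y = 529.905307
det = 47.028·26.174 − -44.846·-5.560 = 981.567112
x = (353.958763·26.174 − -44.846·529.905307) / 981.567112 = 33.648896
y = (47.028·529.905307 − 353.958763·-5.560) / 981.567112 = 27.393336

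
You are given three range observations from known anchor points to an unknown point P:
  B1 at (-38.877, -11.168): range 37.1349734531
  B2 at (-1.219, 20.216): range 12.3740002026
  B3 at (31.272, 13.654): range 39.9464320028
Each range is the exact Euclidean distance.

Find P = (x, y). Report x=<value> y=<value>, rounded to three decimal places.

eq1: (x + 38.877)² + (y + 11.168)² = 37.1349734531²
eq2: (x + 1.219)² + (y − 20.216)² = 12.3740002026²
eq3: (x − 31.272)² + (y − 13.654)² = 39.9464320028²
eq2−eq3, eq2−eq1 (x²,y² cancel):
  64.982·x − 13.124·y = -688.404466
  -75.316·x − 62.768·y = 0.082364
det = 64.982·-62.768 − -13.124·-75.316 = -5067.237360
x = (-688.404466·-62.768 − -13.124·0.082364) / -5067.237360 = -8.527497
y = (64.982·0.082364 − -688.404466·-75.316) / -5067.237360 = 10.230924

x=-8.527 y=10.231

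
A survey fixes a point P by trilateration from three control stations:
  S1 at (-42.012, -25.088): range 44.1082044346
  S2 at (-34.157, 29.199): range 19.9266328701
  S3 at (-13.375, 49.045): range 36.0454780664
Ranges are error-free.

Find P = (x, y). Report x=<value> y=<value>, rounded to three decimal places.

x=-21.388 y=13.901

eq1: (x + 42.012)² + (y + 25.088)² = 44.1082044346²
eq2: (x + 34.157)² + (y − 29.199)² = 19.9266328701²
eq3: (x + 13.375)² + (y − 49.045)² = 36.0454780664²
eq3−eq1, eq3−eq2 (x²,y² cancel):
  -57.274·x − 148.266·y = -836.143971
  -41.564·x − 39.692·y = 337.185391
det = -57.274·-39.692 − -148.266·-41.564 = -3889.208416
x = (-836.143971·-39.692 − -148.266·337.185391) / -3889.208416 = -21.387734
y = (-57.274·337.185391 − -836.143971·-41.564) / -3889.208416 = 13.901401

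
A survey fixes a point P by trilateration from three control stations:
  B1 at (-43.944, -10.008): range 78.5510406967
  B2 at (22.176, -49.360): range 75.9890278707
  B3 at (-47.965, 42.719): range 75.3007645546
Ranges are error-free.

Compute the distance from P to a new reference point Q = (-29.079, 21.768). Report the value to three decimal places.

eq1: (x + 43.944)² + (y + 10.008)² = 78.5510406967²
eq2: (x − 22.176)² + (y + 49.360)² = 75.9890278707²
eq3: (x + 47.965)² + (y − 42.719)² = 75.3007645546²
eq1−eq2, eq1−eq3 (x²,y² cancel):
  132.240·x − 78.704·y = 1292.883014
  -8.042·x + 105.454·y = 2594.379838
det = 132.240·105.454 − -78.704·-8.042 = 13312.299392
x = (1292.883014·105.454 − -78.704·2594.379838) / 13312.299392 = 25.579935
y = (132.240·2594.379838 − 1292.883014·-8.042) / 13312.299392 = 26.552750
|P − Q| = √((25.579935 − -29.079)² + (26.552750 − 21.768)²) = 54.867960

54.868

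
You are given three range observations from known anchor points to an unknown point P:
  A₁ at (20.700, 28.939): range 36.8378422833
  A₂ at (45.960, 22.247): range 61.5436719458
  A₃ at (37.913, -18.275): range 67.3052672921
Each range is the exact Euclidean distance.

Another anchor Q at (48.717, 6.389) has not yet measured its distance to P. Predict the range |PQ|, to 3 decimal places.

eq1: (x − 20.700)² + (y − 28.939)² = 36.8378422833²
eq2: (x − 45.960)² + (y − 22.247)² = 61.5436719458²
eq3: (x − 37.913)² + (y + 18.275)² = 67.3052672921²
eq3−eq1, eq3−eq2 (x²,y² cancel):
  -34.426·x + 94.428·y = 2667.556908
  16.094·x + 81.044·y = 1578.254864
det = -34.426·81.044 − 94.428·16.094 = -4309.744976
x = (2667.556908·81.044 − 94.428·1578.254864) / -4309.744976 = -15.582832
y = (-34.426·1578.254864 − 2667.556908·16.094) / -4309.744976 = 22.568543
|P − Q| = √((-15.582832 − 48.717)² + (22.568543 − 6.389)²) = 66.304193

66.304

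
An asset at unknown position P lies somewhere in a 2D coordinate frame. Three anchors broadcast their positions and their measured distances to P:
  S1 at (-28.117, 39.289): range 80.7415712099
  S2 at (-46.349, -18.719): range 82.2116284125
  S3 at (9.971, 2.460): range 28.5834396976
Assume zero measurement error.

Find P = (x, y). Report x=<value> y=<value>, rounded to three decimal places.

x=35.450 y=-10.495

eq1: (x + 28.117)² + (y − 39.289)² = 80.7415712099²
eq2: (x + 46.349)² + (y + 18.719)² = 82.2116284125²
eq3: (x − 9.971)² + (y − 2.460)² = 28.5834396976²
eq2−eq1, eq2−eq3 (x²,y² cancel):
  36.464·x + 116.016·y = 75.110973
  112.640·x + 42.358·y = 3548.580500
det = 36.464·42.358 − 116.016·112.640 = -11523.500128
x = (75.110973·42.358 − 116.016·3548.580500) / -11523.500128 = 35.450216
y = (36.464·3548.580500 − 75.110973·112.640) / -11523.500128 = -10.494636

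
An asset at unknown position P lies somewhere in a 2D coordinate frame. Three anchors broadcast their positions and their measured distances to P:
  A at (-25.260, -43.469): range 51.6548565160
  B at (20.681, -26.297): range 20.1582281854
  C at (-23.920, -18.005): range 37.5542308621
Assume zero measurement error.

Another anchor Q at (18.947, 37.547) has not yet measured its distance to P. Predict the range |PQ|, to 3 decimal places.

46.011

eq1: (x + 25.260)² + (y + 43.469)² = 51.6548565160²
eq2: (x − 20.681)² + (y + 26.297)² = 20.1582281854²
eq3: (x + 23.920)² + (y + 18.005)² = 37.5542308621²
eq2−eq3, eq2−eq1 (x²,y² cancel):
  -89.202·x + 16.584·y = -1226.855637
  -91.882·x − 34.344·y = -853.484447
det = -89.202·-34.344 − 16.584·-91.882 = 4587.324576
x = (-1226.855637·-34.344 − 16.584·-853.484447) / 4587.324576 = 12.270620
y = (-89.202·-853.484447 − -1226.855637·-91.882) / 4587.324576 = -7.977075
|P − Q| = √((12.270620 − 18.947)² + (-7.977075 − 37.547)²) = 46.011036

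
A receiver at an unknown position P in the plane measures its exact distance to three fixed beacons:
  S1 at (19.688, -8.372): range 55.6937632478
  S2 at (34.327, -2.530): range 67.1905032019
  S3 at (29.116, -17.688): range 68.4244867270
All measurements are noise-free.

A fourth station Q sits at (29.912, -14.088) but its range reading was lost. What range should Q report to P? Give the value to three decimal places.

67.398

eq1: (x − 19.688)² + (y + 8.372)² = 55.6937632478²
eq2: (x − 34.327)² + (y + 2.530)² = 67.1905032019²
eq3: (x − 29.116)² + (y + 17.688)² = 68.4244867270²
eq1−eq2, eq1−eq3 (x²,y² cancel):
  29.278·x + 11.684·y = -685.732355
  18.856·x − 18.632·y = -877.216047
det = 29.278·-18.632 − 11.684·18.856 = -765.821200
x = (-685.732355·-18.632 − 11.684·-877.216047) / -765.821200 = -30.067015
y = (29.278·-877.216047 − -685.732355·18.856) / -765.821200 = 16.652663
|P − Q| = √((-30.067015 − 29.912)² + (16.652663 − -14.088)²) = 67.397853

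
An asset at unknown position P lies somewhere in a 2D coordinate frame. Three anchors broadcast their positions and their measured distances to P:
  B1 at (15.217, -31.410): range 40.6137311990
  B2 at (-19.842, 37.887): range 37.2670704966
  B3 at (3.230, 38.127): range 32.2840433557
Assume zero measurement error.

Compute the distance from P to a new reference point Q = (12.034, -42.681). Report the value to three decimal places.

eq1: (x − 15.217)² + (y + 31.410)² = 40.6137311990²
eq2: (x + 19.842)² + (y − 37.887)² = 37.2670704966²
eq3: (x − 3.230)² + (y − 38.127)² = 32.2840433557²
eq2−eq3, eq2−eq1 (x²,y² cancel):
  46.144·x + 0.480·y = -18.453616
  70.118·x − 138.594·y = -871.625163
det = 46.144·-138.594 − 0.480·70.118 = -6428.938176
x = (-18.453616·-138.594 − 0.480·-871.625163) / -6428.938176 = -0.462898
y = (46.144·-871.625163 − -18.453616·70.118) / -6428.938176 = 6.054863
|P − Q| = √((-0.462898 − 12.034)² + (6.054863 − -42.681)²) = 50.312591

50.313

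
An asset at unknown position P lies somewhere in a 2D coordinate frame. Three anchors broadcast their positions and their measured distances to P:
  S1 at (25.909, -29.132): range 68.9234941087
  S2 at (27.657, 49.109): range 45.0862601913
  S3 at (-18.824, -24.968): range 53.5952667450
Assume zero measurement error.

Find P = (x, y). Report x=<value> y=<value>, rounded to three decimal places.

x=-12.303 y=28.229

eq1: (x − 25.909)² + (y + 29.132)² = 68.9234941087²
eq2: (x − 27.657)² + (y − 49.109)² = 45.0862601913²
eq3: (x + 18.824)² + (y + 24.968)² = 53.5952667450²
eq2−eq3, eq2−eq1 (x²,y² cancel):
  -92.962·x − 148.154·y = -3038.541289
  -3.496·x − 156.482·y = -4374.331007
det = -92.962·-156.482 − -148.154·-3.496 = 14028.933300
x = (-3038.541289·-156.482 − -148.154·-4374.331007) / 14028.933300 = -12.302975
y = (-92.962·-4374.331007 − -3038.541289·-3.496) / 14028.933300 = 28.229076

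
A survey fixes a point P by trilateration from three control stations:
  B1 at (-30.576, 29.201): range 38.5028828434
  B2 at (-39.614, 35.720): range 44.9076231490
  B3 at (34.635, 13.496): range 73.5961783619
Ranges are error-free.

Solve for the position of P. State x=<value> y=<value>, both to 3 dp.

x=-35.441 y=-8.993

eq1: (x + 30.576)² + (y − 29.201)² = 38.5028828434²
eq2: (x + 39.614)² + (y − 35.720)² = 44.9076231490²
eq3: (x − 34.635)² + (y − 13.496)² = 73.5961783619²
eq1−eq3, eq1−eq2 (x²,y² cancel):
  130.422·x − 31.410·y = -4339.790418
  -18.076·x + 13.038·y = 523.374589
det = 130.422·13.038 − -31.410·-18.076 = 1132.674876
x = (-4339.790418·13.038 − -31.410·523.374589) / 1132.674876 = -35.440878
y = (130.422·523.374589 − -4339.790418·-18.076) / 1132.674876 = -8.993305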